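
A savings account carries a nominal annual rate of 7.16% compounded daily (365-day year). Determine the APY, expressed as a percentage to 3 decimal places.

EAR = (1 + 0.0716/365)^365 − 1.
= (1 + 0.000196)^365 − 1 = 1.074218 − 1 = 7.422%.

7.422%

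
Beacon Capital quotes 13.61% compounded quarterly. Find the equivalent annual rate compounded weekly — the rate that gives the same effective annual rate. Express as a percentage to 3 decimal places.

EAR = (1 + 0.1361/4)^4 − 1 = 0.143205.
Solve (1 + r/52)^52 = 1.143205: r/52 = 1.143205^(1/52) − 1 = 0.002577, so r = 0.134008 = 13.401%.

13.401%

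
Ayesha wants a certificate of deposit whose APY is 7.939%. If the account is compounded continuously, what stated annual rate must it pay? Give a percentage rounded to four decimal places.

7.6396%

Continuous: nominal r satisfies e^r − 1 = 0.07939.
r = ln(1 + 0.07939) = ln(1.07939) = 0.076396 = 7.6396%.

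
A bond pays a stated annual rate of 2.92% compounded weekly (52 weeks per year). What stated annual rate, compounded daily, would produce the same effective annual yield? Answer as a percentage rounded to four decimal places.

EAR = (1 + 0.0292/52)^52 − 1 = 0.029622.
Solve (1 + r/365)^365 = 1.029622: r/365 = 1.029622^(1/365) − 1 = 0.000080, so r = 0.029193 = 2.9193%.

2.9193%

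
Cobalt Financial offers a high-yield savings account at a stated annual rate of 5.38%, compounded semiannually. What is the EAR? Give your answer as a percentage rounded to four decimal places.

EAR = (1 + 0.0538/2)^2 − 1.
= (1 + 0.026900)^2 − 1 = 1.054524 − 1 = 5.4524%.

5.4524%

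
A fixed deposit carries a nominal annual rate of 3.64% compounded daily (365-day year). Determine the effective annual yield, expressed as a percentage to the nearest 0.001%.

EAR = (1 + 0.0364/365)^365 − 1.
= 1.037069 − 1 = 3.707%.

3.707%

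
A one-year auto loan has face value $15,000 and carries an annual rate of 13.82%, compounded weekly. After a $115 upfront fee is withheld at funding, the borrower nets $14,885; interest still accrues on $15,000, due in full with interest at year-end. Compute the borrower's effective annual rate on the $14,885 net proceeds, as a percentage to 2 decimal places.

15.69%

Amount owed after one year: 15,000 × (1 + 0.1382/52)^52 = 15,000 × 1.147995 = $17,219.92.
Effective rate on net proceeds: 17,219.92 / 14,885 − 1 = 0.156864 = 15.69%.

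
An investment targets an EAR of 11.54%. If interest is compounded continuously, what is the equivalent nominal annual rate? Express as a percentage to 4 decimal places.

Continuous: nominal r satisfies e^r − 1 = 0.1154.
r = ln(1 + 0.1154) = ln(1.1154) = 0.109213 = 10.9213%.

10.9213%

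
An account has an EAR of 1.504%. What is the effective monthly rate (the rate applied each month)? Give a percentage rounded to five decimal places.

The per-month rate i satisfies (1 + i)^12 = 1 + 0.01504.
i = 1.01504^(1/12) − 1 = 0.0012448 = 0.12448%.

0.12448%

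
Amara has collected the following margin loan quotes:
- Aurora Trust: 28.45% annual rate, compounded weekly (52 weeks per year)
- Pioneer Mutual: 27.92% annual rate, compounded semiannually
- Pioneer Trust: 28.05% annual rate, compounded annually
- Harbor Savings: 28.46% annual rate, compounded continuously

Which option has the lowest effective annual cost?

Aurora Trust: (1 + 0.2845/52)^52 − 1 = 32.807%
Pioneer Mutual: (1 + 0.2792/2)^2 − 1 = 29.869%
Pioneer Trust: compounded annually, EAR = 28.050%
Harbor Savings: e^0.2846 − 1 = 32.923%
The lowest effective annual rate is Pioneer Trust at 28.050%.

Pioneer Trust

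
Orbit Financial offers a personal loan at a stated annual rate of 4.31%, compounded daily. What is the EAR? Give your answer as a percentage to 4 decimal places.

4.4040%

EAR = (1 + 0.0431/365)^365 − 1.
= (1 + 0.000118)^365 − 1 = 1.044040 − 1 = 4.4040%.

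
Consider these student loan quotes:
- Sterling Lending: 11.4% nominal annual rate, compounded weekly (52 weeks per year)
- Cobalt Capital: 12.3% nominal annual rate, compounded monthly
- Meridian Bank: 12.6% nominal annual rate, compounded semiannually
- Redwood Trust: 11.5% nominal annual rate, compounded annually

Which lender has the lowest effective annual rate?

Sterling Lending: (1 + 0.114/52)^52 − 1 = 12.061%
Cobalt Capital: (1 + 0.123/12)^12 − 1 = 13.018%
Meridian Bank: (1 + 0.126/2)^2 − 1 = 12.997%
Redwood Trust: compounded annually, EAR = 11.500%
The lowest effective annual rate is Redwood Trust at 11.500%.

Redwood Trust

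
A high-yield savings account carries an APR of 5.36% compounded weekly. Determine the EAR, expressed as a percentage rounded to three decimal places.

5.503%

EAR = (1 + 0.0536/52)^52 − 1.
= (1 + 0.001031)^52 − 1 = 1.055033 − 1 = 5.503%.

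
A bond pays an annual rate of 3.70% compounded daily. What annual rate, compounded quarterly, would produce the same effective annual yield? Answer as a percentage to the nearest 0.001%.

3.717%

EAR = (1 + 0.0370/365)^365 − 1 = 0.037691.
Solve (1 + r/4)^4 = 1.037691: r/4 = 1.037691^(1/4) − 1 = 0.009292, so r = 0.037170 = 3.717%.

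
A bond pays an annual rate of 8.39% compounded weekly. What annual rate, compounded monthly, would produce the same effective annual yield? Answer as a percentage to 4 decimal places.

EAR = (1 + 0.0839/52)^52 − 1 = 0.087447.
Solve (1 + r/12)^12 = 1.087447: r/12 = 1.087447^(1/12) − 1 = 0.007010, so r = 0.084126 = 8.4126%.

8.4126%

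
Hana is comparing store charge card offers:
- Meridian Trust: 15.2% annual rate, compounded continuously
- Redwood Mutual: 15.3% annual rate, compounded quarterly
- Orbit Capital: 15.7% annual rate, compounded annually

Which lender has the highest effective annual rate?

Meridian Trust: e^0.152 − 1 = 16.416%
Redwood Mutual: (1 + 0.153/4)^4 − 1 = 16.200%
Orbit Capital: compounded annually, EAR = 15.700%
The highest effective annual rate is Meridian Trust at 16.416%.

Meridian Trust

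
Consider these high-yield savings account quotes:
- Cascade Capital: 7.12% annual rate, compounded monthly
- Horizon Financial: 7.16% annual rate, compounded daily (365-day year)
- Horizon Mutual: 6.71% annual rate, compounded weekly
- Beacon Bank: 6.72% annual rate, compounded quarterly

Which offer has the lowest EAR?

Cascade Capital: (1 + 0.0712/12)^12 − 1 = 7.357%
Horizon Financial: (1 + 0.0716/365)^365 − 1 = 7.422%
Horizon Mutual: (1 + 0.0671/52)^52 − 1 = 6.936%
Beacon Bank: (1 + 0.0672/4)^4 − 1 = 6.891%
The lowest effective annual rate is Beacon Bank at 6.891%.

Beacon Bank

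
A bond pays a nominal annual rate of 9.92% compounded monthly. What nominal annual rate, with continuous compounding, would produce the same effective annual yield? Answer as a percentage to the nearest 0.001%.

EAR = (1 + 0.0992/12)^12 − 1 = 0.103837.
Equivalent continuous rate: r = ln(1 + 0.103837) = 0.098792 = 9.879%.

9.879%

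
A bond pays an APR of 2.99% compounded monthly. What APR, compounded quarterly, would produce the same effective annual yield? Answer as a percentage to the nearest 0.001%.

EAR = (1 + 0.0299/12)^12 − 1 = 0.030313.
Solve (1 + r/4)^4 = 1.030313: r/4 = 1.030313^(1/4) − 1 = 0.007494, so r = 0.029975 = 2.997%.

2.997%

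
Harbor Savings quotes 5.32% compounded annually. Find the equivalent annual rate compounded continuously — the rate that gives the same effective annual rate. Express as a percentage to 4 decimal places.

Compounded annually, EAR = nominal = 0.053200.
Equivalent continuous rate: r = ln(1 + 0.053200) = 0.051833 = 5.1833%.

5.1833%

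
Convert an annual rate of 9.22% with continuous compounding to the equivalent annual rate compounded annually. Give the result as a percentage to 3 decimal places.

9.658%

EAR under continuous compounding: e^0.0922 − 1 = 0.096584.
Compounded annually, the equivalent nominal rate is the EAR itself: 9.658%.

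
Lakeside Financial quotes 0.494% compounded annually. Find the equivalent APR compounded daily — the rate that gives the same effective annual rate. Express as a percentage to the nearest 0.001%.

0.493%

Compounded annually, EAR = nominal = 0.004940.
Solve (1 + r/365)^365 = 1.004940: r/365 = 1.004940^(1/365) − 1 = 0.000014, so r = 0.004928 = 0.493%.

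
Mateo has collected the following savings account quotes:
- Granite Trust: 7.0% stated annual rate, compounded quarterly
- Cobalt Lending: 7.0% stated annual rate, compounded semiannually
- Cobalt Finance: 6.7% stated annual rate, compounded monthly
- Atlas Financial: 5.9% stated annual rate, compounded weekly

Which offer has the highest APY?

Granite Trust: (1 + 0.070/4)^4 − 1 = 7.186%
Cobalt Lending: (1 + 0.070/2)^2 − 1 = 7.122%
Cobalt Finance: (1 + 0.067/12)^12 − 1 = 6.910%
Atlas Financial: (1 + 0.059/52)^52 − 1 = 6.074%
The highest effective annual rate is Granite Trust at 7.186%.

Granite Trust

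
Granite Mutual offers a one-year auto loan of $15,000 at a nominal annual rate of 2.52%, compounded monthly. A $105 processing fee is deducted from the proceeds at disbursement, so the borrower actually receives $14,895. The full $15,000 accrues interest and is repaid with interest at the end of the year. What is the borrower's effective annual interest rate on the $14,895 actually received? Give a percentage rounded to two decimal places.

Amount owed after one year: 15,000 × (1 + 0.0252/12)^12 = 15,000 × 1.025493 = $15,382.40.
Effective rate on net proceeds: 15,382.40 / 14,895 − 1 = 0.032722 = 3.27%.

3.27%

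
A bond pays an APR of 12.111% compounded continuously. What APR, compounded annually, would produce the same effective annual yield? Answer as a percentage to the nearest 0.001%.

12.875%

EAR under continuous compounding: e^0.12111 − 1 = 0.128749.
Compounded annually, the equivalent nominal rate is the EAR itself: 12.875%.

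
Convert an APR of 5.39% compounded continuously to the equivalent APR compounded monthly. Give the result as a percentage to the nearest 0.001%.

EAR under continuous compounding: e^0.0539 − 1 = 0.055379.
Solve (1 + r/12)^12 = 1.055379: r/12 = 1.055379^(1/12) − 1 = 0.004502, so r = 0.054021 = 5.402%.

5.402%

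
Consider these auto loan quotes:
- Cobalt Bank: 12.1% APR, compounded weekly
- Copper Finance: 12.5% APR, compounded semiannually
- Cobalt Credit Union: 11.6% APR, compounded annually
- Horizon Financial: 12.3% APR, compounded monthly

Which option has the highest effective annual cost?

Horizon Financial

Cobalt Bank: (1 + 0.121/52)^52 − 1 = 12.847%
Copper Finance: (1 + 0.125/2)^2 − 1 = 12.891%
Cobalt Credit Union: compounded annually, EAR = 11.600%
Horizon Financial: (1 + 0.123/12)^12 − 1 = 13.018%
The highest effective annual rate is Horizon Financial at 13.018%.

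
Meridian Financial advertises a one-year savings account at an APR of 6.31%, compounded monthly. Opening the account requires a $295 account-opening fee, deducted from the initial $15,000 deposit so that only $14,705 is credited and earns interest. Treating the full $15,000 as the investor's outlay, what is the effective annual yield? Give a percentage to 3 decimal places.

4.401%

Value after one year: 14,705 × (1 + 0.0631/12)^12 = 14,705 × 1.064957 = $15,660.20.
Effective yield on the $15,000 outlay: 15,660.20 / 15,000 − 1 = 0.044013 = 4.401%.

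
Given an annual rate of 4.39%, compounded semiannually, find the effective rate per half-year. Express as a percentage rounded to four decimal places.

2.1950%

With a nominal annual rate compounded semiannually, the periodic rate is the nominal rate divided by 2.
i = 0.0439 / 2 = 0.0219500 = 2.1950%.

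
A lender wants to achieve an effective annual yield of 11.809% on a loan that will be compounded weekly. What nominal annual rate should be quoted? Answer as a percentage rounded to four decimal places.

(1 + r/52)^52 − 1 = 0.11809, so 1 + r/52 = 1.11809^(1/52).
r/52 = 0.002149, so r = 0.111742 = 11.1742%.

11.1742%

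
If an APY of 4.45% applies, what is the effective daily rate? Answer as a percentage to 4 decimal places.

0.0119%

The per-day rate i satisfies (1 + i)^365 = 1 + 0.0445.
i = 1.0445^(1/365) − 1 = 0.0001193 = 0.0119%.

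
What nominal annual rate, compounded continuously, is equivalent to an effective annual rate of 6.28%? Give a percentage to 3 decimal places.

6.091%

Continuous: nominal r satisfies e^r − 1 = 0.0628.
r = ln(1 + 0.0628) = ln(1.0628) = 0.060907 = 6.091%.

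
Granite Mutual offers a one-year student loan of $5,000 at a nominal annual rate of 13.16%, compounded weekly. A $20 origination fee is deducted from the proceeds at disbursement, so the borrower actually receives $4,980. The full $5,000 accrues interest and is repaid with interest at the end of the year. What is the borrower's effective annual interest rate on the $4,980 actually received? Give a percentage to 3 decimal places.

Amount owed after one year: 5,000 × (1 + 0.1316/52)^52 = 5,000 × 1.140462 = $5,702.31.
Effective rate on net proceeds: 5,702.31 / 4,980 − 1 = 0.145043 = 14.504%.

14.504%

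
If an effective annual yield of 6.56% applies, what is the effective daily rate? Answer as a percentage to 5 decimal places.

0.01741%

The per-day rate i satisfies (1 + i)^365 = 1 + 0.0656.
i = 1.0656^(1/365) − 1 = 0.0001741 = 0.01741%.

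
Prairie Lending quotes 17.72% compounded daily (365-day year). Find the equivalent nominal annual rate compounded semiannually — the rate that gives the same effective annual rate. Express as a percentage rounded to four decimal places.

EAR = (1 + 0.1772/365)^365 − 1 = 0.193819.
Solve (1 + r/2)^2 = 1.193819: r/2 = 1.193819^(1/2) − 1 = 0.092620, so r = 0.185240 = 18.5240%.

18.5240%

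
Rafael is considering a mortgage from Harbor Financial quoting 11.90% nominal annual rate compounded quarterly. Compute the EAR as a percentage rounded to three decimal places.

EAR = (1 + 0.1190/4)^4 − 1.
= 1.124416 − 1 = 12.442%.

12.442%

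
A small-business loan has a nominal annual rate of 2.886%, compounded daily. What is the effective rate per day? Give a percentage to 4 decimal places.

With a nominal annual rate compounded daily, the periodic rate is the nominal rate divided by 365.
i = 0.02886 / 365 = 0.0000791 = 0.0079%.

0.0079%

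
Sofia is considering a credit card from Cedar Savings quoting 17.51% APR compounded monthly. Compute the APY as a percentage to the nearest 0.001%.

18.986%

EAR = (1 + 0.1751/12)^12 − 1.
= (1 + 0.014592)^12 − 1 = 1.189859 − 1 = 18.986%.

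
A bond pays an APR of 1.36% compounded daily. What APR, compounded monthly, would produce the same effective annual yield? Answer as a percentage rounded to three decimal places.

1.361%

EAR = (1 + 0.0136/365)^365 − 1 = 0.013693.
Solve (1 + r/12)^12 = 1.013693: r/12 = 1.013693^(1/12) − 1 = 0.001134, so r = 0.013607 = 1.361%.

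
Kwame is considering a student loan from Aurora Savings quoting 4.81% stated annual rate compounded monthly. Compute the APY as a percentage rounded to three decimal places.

4.917%

EAR = (1 + 0.0481/12)^12 − 1.
= (1 + 0.004008)^12 − 1 = 1.049175 − 1 = 4.917%.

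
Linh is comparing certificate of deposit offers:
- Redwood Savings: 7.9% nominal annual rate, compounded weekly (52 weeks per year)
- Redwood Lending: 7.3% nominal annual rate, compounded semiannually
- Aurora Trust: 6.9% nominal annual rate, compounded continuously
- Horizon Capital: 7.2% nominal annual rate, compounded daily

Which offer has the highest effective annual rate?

Redwood Savings: (1 + 0.079/52)^52 − 1 = 8.214%
Redwood Lending: (1 + 0.073/2)^2 − 1 = 7.433%
Aurora Trust: e^0.069 − 1 = 7.144%
Horizon Capital: (1 + 0.072/365)^365 − 1 = 7.465%
The highest effective annual rate is Redwood Savings at 8.214%.

Redwood Savings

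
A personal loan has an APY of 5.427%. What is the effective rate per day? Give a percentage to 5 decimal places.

The per-day rate i satisfies (1 + i)^365 = 1 + 0.05427.
i = 1.05427^(1/365) − 1 = 0.0001448 = 0.01448%.

0.01448%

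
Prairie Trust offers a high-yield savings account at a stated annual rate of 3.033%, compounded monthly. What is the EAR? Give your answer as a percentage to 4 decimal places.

EAR = (1 + 0.03033/12)^12 − 1.
= (1 + 0.002527)^12 − 1 = 1.030755 − 1 = 3.0755%.

3.0755%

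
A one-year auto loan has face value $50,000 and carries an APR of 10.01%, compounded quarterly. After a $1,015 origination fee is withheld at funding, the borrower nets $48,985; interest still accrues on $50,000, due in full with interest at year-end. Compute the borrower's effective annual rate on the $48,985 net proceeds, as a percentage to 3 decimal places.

12.679%

Amount owed after one year: 50,000 × (1 + 0.1001/4)^4 = 50,000 × 1.103921 = $55,196.03.
Effective rate on net proceeds: 55,196.03 / 48,985 − 1 = 0.126795 = 12.679%.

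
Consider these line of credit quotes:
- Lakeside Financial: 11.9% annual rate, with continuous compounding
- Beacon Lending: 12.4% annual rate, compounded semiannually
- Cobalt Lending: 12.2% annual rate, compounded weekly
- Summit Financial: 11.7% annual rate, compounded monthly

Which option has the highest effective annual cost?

Cobalt Lending

Lakeside Financial: e^0.119 − 1 = 12.637%
Beacon Lending: (1 + 0.124/2)^2 − 1 = 12.784%
Cobalt Lending: (1 + 0.122/52)^52 − 1 = 12.959%
Summit Financial: (1 + 0.117/12)^12 − 1 = 12.348%
The highest effective annual rate is Cobalt Lending at 12.959%.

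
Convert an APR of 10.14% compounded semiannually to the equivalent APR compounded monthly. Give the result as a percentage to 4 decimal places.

EAR = (1 + 0.1014/2)^2 − 1 = 0.103970.
Solve (1 + r/12)^12 = 1.103970: r/12 = 1.103970^(1/12) − 1 = 0.008277, so r = 0.099322 = 9.9322%.

9.9322%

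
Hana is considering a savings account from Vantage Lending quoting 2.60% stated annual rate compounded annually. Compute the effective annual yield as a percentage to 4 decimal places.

Annual compounding means the effective rate equals the nominal rate: 2.6000%.

2.6000%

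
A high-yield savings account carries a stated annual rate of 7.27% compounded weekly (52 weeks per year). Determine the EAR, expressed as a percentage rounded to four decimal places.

EAR = (1 + 0.0727/52)^52 − 1.
= (1 + 0.001398)^52 − 1 = 1.075353 − 1 = 7.5353%.

7.5353%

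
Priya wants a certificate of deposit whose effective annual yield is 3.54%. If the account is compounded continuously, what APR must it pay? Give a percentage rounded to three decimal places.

Continuous: nominal r satisfies e^r − 1 = 0.0354.
r = ln(1 + 0.0354) = ln(1.0354) = 0.034788 = 3.479%.

3.479%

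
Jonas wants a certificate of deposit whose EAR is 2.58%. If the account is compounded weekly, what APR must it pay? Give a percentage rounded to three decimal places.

2.548%

(1 + r/52)^52 − 1 = 0.0258, so 1 + r/52 = 1.0258^(1/52).
r/52 = 0.000490, so r = 0.025479 = 2.548%.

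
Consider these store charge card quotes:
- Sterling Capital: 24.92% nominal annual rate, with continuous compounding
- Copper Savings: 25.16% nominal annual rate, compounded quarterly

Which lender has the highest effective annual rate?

Sterling Capital

Sterling Capital: e^0.2492 − 1 = 28.300%
Copper Savings: (1 + 0.2516/4)^4 − 1 = 27.635%
The highest effective annual rate is Sterling Capital at 28.300%.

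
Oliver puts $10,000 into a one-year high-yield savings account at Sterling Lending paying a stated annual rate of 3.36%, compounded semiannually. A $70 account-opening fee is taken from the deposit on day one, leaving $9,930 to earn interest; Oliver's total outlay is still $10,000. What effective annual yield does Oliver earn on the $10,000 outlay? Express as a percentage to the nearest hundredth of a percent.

2.66%

Value after one year: 9,930 × (1 + 0.0336/2)^2 = 9,930 × 1.033882 = $10,266.45.
Effective yield on the $10,000 outlay: 10,266.45 / 10,000 − 1 = 0.026645 = 2.66%.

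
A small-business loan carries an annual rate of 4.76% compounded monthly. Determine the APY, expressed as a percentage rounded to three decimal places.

4.865%

EAR = (1 + 0.0476/12)^12 − 1.
= 1.048652 − 1 = 4.865%.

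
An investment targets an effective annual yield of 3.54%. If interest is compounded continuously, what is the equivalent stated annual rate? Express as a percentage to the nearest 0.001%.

3.479%

Continuous: nominal r satisfies e^r − 1 = 0.0354.
r = ln(1 + 0.0354) = ln(1.0354) = 0.034788 = 3.479%.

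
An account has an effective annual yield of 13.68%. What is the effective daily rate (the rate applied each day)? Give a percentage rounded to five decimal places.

0.03513%

The per-day rate i satisfies (1 + i)^365 = 1 + 0.1368.
i = 1.1368^(1/365) − 1 = 0.0003513 = 0.03513%.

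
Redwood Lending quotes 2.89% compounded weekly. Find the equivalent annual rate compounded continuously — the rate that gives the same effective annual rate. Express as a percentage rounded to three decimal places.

2.889%

EAR = (1 + 0.0289/52)^52 − 1 = 0.029313.
Equivalent continuous rate: r = ln(1 + 0.029313) = 0.028892 = 2.889%.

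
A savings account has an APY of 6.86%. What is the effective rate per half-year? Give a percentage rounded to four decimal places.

3.3731%

The per-half-year rate i satisfies (1 + i)^2 = 1 + 0.0686.
i = 1.0686^(1/2) − 1 = 0.0337311 = 3.3731%.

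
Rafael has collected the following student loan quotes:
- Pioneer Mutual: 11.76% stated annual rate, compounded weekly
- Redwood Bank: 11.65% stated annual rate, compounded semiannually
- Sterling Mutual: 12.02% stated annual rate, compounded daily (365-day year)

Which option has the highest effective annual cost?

Pioneer Mutual: (1 + 0.1176/52)^52 − 1 = 12.464%
Redwood Bank: (1 + 0.1165/2)^2 − 1 = 11.989%
Sterling Mutual: (1 + 0.1202/365)^365 − 1 = 12.770%
The highest effective annual rate is Sterling Mutual at 12.770%.

Sterling Mutual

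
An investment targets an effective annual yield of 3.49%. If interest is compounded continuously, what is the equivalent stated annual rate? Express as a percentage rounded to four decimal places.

Continuous: nominal r satisfies e^r − 1 = 0.0349.
r = ln(1 + 0.0349) = ln(1.0349) = 0.034305 = 3.4305%.

3.4305%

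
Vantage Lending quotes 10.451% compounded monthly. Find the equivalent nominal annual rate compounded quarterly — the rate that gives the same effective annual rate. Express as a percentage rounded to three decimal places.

EAR = (1 + 0.10451/12)^12 − 1 = 0.109664.
Solve (1 + r/4)^4 = 1.109664: r/4 = 1.109664^(1/4) − 1 = 0.026356, so r = 0.105423 = 10.542%.

10.542%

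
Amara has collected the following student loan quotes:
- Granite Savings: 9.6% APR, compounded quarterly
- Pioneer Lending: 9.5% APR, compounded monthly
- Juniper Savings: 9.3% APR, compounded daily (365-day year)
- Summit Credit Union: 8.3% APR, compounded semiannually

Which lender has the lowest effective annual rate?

Granite Savings: (1 + 0.096/4)^4 − 1 = 9.951%
Pioneer Lending: (1 + 0.095/12)^12 − 1 = 9.925%
Juniper Savings: (1 + 0.093/365)^365 − 1 = 9.745%
Summit Credit Union: (1 + 0.083/2)^2 − 1 = 8.472%
The lowest effective annual rate is Summit Credit Union at 8.472%.

Summit Credit Union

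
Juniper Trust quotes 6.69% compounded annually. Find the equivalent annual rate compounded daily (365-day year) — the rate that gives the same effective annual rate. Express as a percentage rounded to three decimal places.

Compounded annually, EAR = nominal = 0.066900.
Solve (1 + r/365)^365 = 1.066900: r/365 = 1.066900^(1/365) − 1 = 0.000177, so r = 0.064763 = 6.476%.

6.476%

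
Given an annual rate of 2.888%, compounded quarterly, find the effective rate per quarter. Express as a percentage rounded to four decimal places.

With a nominal annual rate compounded quarterly, the periodic rate is the nominal rate divided by 4.
i = 0.02888 / 4 = 0.0072200 = 0.7220%.

0.7220%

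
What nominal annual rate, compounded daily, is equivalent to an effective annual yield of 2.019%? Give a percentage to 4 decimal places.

(1 + r/365)^365 − 1 = 0.02019, so 1 + r/365 = 1.02019^(1/365).
r/365 = 0.000055, so r = 0.019989 = 1.9989%.

1.9989%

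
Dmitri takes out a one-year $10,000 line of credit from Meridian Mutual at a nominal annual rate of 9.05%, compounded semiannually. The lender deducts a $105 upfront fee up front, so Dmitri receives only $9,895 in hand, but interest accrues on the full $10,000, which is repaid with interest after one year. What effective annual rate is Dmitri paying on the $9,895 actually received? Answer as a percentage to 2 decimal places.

Amount owed after one year: 10,000 × (1 + 0.0905/2)^2 = 10,000 × 1.092548 = $10,925.48.
Effective rate on net proceeds: 10,925.48 / 9,895 − 1 = 0.104141 = 10.41%.

10.41%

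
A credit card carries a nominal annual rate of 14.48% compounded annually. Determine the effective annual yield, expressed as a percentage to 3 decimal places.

14.480%

Annual compounding means the effective rate equals the nominal rate: 14.480%.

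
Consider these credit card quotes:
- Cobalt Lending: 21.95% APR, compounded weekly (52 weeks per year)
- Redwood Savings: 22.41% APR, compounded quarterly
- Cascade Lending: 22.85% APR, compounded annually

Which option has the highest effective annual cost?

Cobalt Lending

Cobalt Lending: (1 + 0.2195/52)^52 − 1 = 24.488%
Redwood Savings: (1 + 0.2241/4)^4 − 1 = 24.365%
Cascade Lending: compounded annually, EAR = 22.850%
The highest effective annual rate is Cobalt Lending at 24.488%.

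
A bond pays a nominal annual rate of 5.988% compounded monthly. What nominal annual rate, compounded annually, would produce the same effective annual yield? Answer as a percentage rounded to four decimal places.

6.1551%

EAR = (1 + 0.05988/12)^12 − 1 = 0.061551.
Compounded annually, the equivalent nominal rate is the EAR itself: 6.1551%.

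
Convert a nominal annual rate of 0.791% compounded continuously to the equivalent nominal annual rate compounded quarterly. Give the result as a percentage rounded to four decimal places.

EAR under continuous compounding: e^0.00791 − 1 = 0.007941.
Solve (1 + r/4)^4 = 1.007941: r/4 = 1.007941^(1/4) − 1 = 0.001979, so r = 0.007918 = 0.7918%.

0.7918%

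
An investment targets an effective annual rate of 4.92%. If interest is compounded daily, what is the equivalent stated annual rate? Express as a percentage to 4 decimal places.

(1 + r/365)^365 − 1 = 0.0492, so 1 + r/365 = 1.0492^(1/365).
r/365 = 0.000132, so r = 0.048031 = 4.8031%.

4.8031%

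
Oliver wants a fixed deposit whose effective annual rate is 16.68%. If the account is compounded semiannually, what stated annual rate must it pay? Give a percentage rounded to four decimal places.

16.0370%

(1 + r/2)^2 − 1 = 0.1668, so 1 + r/2 = 1.1668^(1/2).
r/2 = 0.080185, so r = 0.160370 = 16.0370%.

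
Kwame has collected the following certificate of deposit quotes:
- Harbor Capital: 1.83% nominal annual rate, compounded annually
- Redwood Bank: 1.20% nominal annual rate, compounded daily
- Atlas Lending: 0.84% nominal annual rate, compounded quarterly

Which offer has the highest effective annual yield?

Harbor Capital: compounded annually, EAR = 1.830%
Redwood Bank: (1 + 0.0120/365)^365 − 1 = 1.207%
Atlas Lending: (1 + 0.0084/4)^4 − 1 = 0.843%
The highest effective annual rate is Harbor Capital at 1.830%.

Harbor Capital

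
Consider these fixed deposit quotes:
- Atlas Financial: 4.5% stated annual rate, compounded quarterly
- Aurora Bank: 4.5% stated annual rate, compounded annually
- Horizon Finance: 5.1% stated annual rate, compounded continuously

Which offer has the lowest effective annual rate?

Atlas Financial: (1 + 0.045/4)^4 − 1 = 4.577%
Aurora Bank: compounded annually, EAR = 4.500%
Horizon Finance: e^0.051 − 1 = 5.232%
The lowest effective annual rate is Aurora Bank at 4.500%.

Aurora Bank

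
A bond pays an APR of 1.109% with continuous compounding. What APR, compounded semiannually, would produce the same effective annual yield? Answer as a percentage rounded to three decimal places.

1.112%

EAR under continuous compounding: e^0.01109 − 1 = 0.011152.
Solve (1 + r/2)^2 = 1.011152: r/2 = 1.011152^(1/2) − 1 = 0.005560, so r = 0.011121 = 1.112%.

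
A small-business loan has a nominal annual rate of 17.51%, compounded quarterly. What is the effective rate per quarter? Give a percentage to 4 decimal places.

4.3775%

With a nominal annual rate compounded quarterly, the periodic rate is the nominal rate divided by 4.
i = 0.1751 / 4 = 0.0437750 = 4.3775%.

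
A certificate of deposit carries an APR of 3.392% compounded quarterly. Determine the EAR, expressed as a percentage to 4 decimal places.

3.4354%

EAR = (1 + 0.03392/4)^4 − 1.
= (1 + 0.008480)^4 − 1 = 1.034354 − 1 = 3.4354%.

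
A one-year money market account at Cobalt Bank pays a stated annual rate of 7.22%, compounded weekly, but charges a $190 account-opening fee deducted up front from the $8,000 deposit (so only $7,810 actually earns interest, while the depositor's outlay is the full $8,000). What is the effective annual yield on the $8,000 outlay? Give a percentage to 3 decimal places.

4.929%

Value after one year: 7,810 × (1 + 0.0722/52)^52 = 7,810 × 1.074816 = $8,394.32.
Effective yield on the $8,000 outlay: 8,394.32 / 8,000 − 1 = 0.049290 = 4.929%.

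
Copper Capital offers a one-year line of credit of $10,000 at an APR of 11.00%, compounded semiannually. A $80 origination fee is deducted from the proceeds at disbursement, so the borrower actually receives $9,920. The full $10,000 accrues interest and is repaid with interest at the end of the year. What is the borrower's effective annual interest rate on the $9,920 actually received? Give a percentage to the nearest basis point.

Amount owed after one year: 10,000 × (1 + 0.1100/2)^2 = 10,000 × 1.113025 = $11,130.25.
Effective rate on net proceeds: 11,130.25 / 9,920 − 1 = 0.122001 = 12.20%.

12.20%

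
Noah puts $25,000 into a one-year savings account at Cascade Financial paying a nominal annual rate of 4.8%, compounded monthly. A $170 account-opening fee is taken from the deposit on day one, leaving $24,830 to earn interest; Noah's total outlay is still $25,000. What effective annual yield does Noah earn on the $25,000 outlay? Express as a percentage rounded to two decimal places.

4.19%

Value after one year: 24,830 × (1 + 0.048/12)^12 = 24,830 × 1.049070 = $26,048.41.
Effective yield on the $25,000 outlay: 26,048.41 / 25,000 − 1 = 0.041937 = 4.19%.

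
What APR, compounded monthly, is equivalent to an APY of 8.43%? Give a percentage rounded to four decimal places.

(1 + r/12)^12 − 1 = 0.0843, so 1 + r/12 = 1.0843^(1/12).
r/12 = 0.006767, so r = 0.081208 = 8.1208%.

8.1208%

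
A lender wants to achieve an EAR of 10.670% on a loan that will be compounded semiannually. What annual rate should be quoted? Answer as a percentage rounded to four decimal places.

(1 + r/2)^2 − 1 = 0.10670, so 1 + r/2 = 1.10670^(1/2).
r/2 = 0.051998, so r = 0.103996 = 10.3996%.

10.3996%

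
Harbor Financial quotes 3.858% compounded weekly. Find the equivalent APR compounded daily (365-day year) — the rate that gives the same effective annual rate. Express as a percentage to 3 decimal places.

EAR = (1 + 0.03858/52)^52 − 1 = 0.039319.
Solve (1 + r/365)^365 = 1.039319: r/365 = 1.039319^(1/365) − 1 = 0.000106, so r = 0.038568 = 3.857%.

3.857%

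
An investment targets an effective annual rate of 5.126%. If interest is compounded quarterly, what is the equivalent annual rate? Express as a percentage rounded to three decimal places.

5.030%

(1 + r/4)^4 − 1 = 0.05126, so 1 + r/4 = 1.05126^(1/4).
r/4 = 0.012576, so r = 0.050303 = 5.030%.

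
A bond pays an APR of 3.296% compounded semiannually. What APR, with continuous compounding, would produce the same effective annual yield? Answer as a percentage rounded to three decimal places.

3.269%

EAR = (1 + 0.03296/2)^2 − 1 = 0.033232.
Equivalent continuous rate: r = ln(1 + 0.033232) = 0.032691 = 3.269%.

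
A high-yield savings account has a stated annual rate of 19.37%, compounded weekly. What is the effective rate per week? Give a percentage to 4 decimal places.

With a nominal annual rate compounded weekly, the periodic rate is the nominal rate divided by 52.
i = 0.1937 / 52 = 0.0037250 = 0.3725%.

0.3725%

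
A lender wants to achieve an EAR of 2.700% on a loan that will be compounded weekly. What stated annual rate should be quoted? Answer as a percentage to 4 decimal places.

(1 + r/52)^52 − 1 = 0.02700, so 1 + r/52 = 1.02700^(1/52).
r/52 = 0.000512, so r = 0.026649 = 2.6649%.

2.6649%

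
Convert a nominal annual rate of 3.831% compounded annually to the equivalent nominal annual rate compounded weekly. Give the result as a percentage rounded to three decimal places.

Compounded annually, EAR = nominal = 0.038310.
Solve (1 + r/52)^52 = 1.038310: r/52 = 1.038310^(1/52) − 1 = 0.000723, so r = 0.037608 = 3.761%.

3.761%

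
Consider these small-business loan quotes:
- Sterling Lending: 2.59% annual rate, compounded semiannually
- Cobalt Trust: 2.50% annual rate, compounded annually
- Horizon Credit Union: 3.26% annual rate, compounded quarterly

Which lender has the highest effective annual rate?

Sterling Lending: (1 + 0.0259/2)^2 − 1 = 2.607%
Cobalt Trust: compounded annually, EAR = 2.500%
Horizon Credit Union: (1 + 0.0326/4)^4 − 1 = 3.300%
The highest effective annual rate is Horizon Credit Union at 3.300%.

Horizon Credit Union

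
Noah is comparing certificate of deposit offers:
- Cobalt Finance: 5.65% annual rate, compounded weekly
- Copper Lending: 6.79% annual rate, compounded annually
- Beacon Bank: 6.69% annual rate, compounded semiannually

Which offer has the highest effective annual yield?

Beacon Bank

Cobalt Finance: (1 + 0.0565/52)^52 − 1 = 5.809%
Copper Lending: compounded annually, EAR = 6.790%
Beacon Bank: (1 + 0.0669/2)^2 − 1 = 6.802%
The highest effective annual rate is Beacon Bank at 6.802%.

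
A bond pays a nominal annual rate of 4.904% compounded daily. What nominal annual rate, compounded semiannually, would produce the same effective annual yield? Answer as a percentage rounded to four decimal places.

4.9643%

EAR = (1 + 0.04904/365)^365 − 1 = 0.050259.
Solve (1 + r/2)^2 = 1.050259: r/2 = 1.050259^(1/2) − 1 = 0.024821, so r = 0.049643 = 4.9643%.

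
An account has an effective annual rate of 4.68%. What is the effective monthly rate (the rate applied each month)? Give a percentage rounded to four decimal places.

0.3819%

The per-month rate i satisfies (1 + i)^12 = 1 + 0.0468.
i = 1.0468^(1/12) − 1 = 0.0038188 = 0.3819%.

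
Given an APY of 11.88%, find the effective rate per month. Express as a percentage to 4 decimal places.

The per-month rate i satisfies (1 + i)^12 = 1 + 0.1188.
i = 1.1188^(1/12) − 1 = 0.0093986 = 0.9399%.

0.9399%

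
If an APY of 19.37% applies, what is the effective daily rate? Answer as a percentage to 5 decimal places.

0.04852%

The per-day rate i satisfies (1 + i)^365 = 1 + 0.1937.
i = 1.1937^(1/365) − 1 = 0.0004852 = 0.04852%.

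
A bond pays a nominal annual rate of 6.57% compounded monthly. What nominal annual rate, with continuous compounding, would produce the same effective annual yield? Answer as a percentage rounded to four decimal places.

EAR = (1 + 0.0657/12)^12 − 1 = 0.067715.
Equivalent continuous rate: r = ln(1 + 0.067715) = 0.065521 = 6.5521%.

6.5521%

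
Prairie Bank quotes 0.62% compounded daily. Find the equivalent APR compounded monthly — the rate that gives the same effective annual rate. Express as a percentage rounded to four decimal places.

0.6202%

EAR = (1 + 0.0062/365)^365 − 1 = 0.006219.
Solve (1 + r/12)^12 = 1.006219: r/12 = 1.006219^(1/12) − 1 = 0.000517, so r = 0.006202 = 0.6202%.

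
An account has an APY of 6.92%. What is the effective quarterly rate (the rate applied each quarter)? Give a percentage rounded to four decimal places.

1.6868%

The per-quarter rate i satisfies (1 + i)^4 = 1 + 0.0692.
i = 1.0692^(1/4) − 1 = 0.0168684 = 1.6868%.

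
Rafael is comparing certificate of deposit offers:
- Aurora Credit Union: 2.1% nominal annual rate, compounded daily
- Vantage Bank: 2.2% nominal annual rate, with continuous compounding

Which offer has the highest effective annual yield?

Aurora Credit Union: (1 + 0.021/365)^365 − 1 = 2.122%
Vantage Bank: e^0.022 − 1 = 2.224%
The highest effective annual rate is Vantage Bank at 2.224%.

Vantage Bank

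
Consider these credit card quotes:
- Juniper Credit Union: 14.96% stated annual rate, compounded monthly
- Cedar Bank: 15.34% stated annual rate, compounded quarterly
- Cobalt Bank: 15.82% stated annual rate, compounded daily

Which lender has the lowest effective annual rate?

Juniper Credit Union

Juniper Credit Union: (1 + 0.1496/12)^12 − 1 = 16.030%
Cedar Bank: (1 + 0.1534/4)^4 − 1 = 16.245%
Cobalt Bank: (1 + 0.1582/365)^365 − 1 = 17.136%
The lowest effective annual rate is Juniper Credit Union at 16.030%.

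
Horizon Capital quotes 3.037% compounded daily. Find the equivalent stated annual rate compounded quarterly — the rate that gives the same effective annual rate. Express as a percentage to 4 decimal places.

EAR = (1 + 0.03037/365)^365 − 1 = 0.030835.
Solve (1 + r/4)^4 = 1.030835: r/4 = 1.030835^(1/4) − 1 = 0.007621, so r = 0.030484 = 3.0484%.

3.0484%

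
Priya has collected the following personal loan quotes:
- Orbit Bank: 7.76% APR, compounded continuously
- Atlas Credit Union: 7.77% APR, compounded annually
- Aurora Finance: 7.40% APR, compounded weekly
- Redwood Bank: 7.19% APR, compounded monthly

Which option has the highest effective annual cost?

Orbit Bank

Orbit Bank: e^0.0776 − 1 = 8.069%
Atlas Credit Union: compounded annually, EAR = 7.770%
Aurora Finance: (1 + 0.0740/52)^52 − 1 = 7.675%
Redwood Bank: (1 + 0.0719/12)^12 − 1 = 7.432%
The highest effective annual rate is Orbit Bank at 8.069%.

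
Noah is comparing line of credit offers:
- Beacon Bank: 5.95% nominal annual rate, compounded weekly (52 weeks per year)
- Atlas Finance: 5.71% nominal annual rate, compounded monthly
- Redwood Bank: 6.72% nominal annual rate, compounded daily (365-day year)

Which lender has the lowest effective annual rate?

Atlas Finance

Beacon Bank: (1 + 0.0595/52)^52 − 1 = 6.127%
Atlas Finance: (1 + 0.0571/12)^12 − 1 = 5.862%
Redwood Bank: (1 + 0.0672/365)^365 − 1 = 6.950%
The lowest effective annual rate is Atlas Finance at 5.862%.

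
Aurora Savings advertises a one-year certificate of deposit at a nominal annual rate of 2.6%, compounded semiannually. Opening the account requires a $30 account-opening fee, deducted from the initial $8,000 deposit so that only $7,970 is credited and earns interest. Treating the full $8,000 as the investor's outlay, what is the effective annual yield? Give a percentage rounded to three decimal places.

2.232%

Value after one year: 7,970 × (1 + 0.026/2)^2 = 7,970 × 1.026169 = $8,178.57.
Effective yield on the $8,000 outlay: 8,178.57 / 8,000 − 1 = 0.022321 = 2.232%.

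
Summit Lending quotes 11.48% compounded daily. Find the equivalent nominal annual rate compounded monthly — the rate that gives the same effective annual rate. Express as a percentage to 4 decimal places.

11.5333%

EAR = (1 + 0.1148/365)^365 − 1 = 0.121629.
Solve (1 + r/12)^12 = 1.121629: r/12 = 1.121629^(1/12) − 1 = 0.009611, so r = 0.115333 = 11.5333%.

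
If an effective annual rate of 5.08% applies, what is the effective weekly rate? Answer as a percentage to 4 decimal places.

0.0953%

The per-week rate i satisfies (1 + i)^52 = 1 + 0.0508.
i = 1.0508^(1/52) − 1 = 0.0009534 = 0.0953%.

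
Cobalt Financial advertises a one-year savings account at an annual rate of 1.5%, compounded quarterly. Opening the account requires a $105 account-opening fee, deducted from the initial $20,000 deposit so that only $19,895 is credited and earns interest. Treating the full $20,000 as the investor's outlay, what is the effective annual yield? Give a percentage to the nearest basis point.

Value after one year: 19,895 × (1 + 0.015/4)^4 = 19,895 × 1.015085 = $20,195.11.
Effective yield on the $20,000 outlay: 20,195.11 / 20,000 − 1 = 0.009755 = 0.98%.

0.98%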